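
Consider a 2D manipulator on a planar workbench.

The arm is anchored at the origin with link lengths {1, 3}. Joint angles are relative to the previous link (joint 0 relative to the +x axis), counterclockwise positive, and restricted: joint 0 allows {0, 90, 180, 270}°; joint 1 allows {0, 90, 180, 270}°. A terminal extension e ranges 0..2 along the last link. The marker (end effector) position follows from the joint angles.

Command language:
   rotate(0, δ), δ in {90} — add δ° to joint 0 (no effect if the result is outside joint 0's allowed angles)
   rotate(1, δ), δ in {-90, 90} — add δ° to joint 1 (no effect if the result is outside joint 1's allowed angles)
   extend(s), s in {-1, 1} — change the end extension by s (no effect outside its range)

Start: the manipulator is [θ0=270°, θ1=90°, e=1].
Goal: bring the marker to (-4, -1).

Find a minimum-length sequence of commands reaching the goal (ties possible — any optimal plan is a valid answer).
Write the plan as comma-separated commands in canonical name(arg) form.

from: [θ0=270°, θ1=90°, e=1]
t=1 rotate(1, 90) ⇒ [θ0=270°, θ1=180°, e=1]
t=2 rotate(1, 90) ⇒ [θ0=270°, θ1=270°, e=1]
no 1-step plan works, so 2 is optimal.

rotate(1, 90), rotate(1, 90)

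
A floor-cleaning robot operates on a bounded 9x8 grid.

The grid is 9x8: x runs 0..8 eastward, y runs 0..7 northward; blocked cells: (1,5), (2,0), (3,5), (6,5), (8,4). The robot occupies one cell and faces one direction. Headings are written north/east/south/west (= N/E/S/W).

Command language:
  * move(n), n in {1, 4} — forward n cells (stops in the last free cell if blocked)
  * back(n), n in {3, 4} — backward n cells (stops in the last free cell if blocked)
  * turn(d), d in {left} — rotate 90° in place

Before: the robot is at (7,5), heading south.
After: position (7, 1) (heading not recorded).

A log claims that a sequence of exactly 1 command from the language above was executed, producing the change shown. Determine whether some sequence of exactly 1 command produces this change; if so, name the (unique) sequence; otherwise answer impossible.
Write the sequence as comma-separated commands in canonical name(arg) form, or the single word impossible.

start: at (7,5), heading south
t=1 move(4) ⇒ at (7,1), heading south
no rival 1-sequence matches.

move(4)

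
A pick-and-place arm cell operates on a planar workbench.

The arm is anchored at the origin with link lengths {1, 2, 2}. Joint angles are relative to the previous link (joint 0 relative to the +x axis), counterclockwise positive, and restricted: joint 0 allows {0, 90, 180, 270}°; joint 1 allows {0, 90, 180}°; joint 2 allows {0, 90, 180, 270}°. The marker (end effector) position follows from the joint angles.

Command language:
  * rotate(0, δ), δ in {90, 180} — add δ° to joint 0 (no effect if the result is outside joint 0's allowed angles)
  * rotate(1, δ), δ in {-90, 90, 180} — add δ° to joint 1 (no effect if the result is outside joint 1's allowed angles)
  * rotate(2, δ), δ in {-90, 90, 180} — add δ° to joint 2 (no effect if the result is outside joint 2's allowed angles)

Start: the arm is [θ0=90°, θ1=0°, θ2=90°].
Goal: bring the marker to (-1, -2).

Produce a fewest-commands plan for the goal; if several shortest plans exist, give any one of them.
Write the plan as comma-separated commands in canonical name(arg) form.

rotate(1, 180), rotate(0, 180), rotate(0, 90)

from: [θ0=90°, θ1=0°, θ2=90°]
t=1 rotate(1, 180) ⇒ [θ0=90°, θ1=180°, θ2=90°]
t=2 rotate(0, 180) ⇒ [θ0=270°, θ1=180°, θ2=90°]
t=3 rotate(0, 90) ⇒ [θ0=0°, θ1=180°, θ2=90°]
minimal: 3 command(s), checked below 3.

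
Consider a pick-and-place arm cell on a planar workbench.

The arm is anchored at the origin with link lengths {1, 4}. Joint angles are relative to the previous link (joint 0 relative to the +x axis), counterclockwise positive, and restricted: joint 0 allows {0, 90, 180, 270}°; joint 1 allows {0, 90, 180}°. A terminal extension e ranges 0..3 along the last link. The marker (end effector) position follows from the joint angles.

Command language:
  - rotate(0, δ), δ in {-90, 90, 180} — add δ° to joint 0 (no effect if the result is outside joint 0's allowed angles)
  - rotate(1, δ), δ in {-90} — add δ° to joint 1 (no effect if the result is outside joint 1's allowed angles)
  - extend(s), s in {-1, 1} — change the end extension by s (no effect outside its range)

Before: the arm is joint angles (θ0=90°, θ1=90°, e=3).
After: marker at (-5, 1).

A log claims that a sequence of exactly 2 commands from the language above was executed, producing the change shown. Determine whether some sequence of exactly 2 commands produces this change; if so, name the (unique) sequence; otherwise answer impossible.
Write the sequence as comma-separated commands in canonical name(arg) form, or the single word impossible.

extend(-1), extend(-1)

t0: joint angles (θ0=90°, θ1=90°, e=3)
step 1 (extend(-1)): joint angles (θ0=90°, θ1=90°, e=2)
step 2 (extend(-1)): joint angles (θ0=90°, θ1=90°, e=1)
no other 2-command option fits: unique.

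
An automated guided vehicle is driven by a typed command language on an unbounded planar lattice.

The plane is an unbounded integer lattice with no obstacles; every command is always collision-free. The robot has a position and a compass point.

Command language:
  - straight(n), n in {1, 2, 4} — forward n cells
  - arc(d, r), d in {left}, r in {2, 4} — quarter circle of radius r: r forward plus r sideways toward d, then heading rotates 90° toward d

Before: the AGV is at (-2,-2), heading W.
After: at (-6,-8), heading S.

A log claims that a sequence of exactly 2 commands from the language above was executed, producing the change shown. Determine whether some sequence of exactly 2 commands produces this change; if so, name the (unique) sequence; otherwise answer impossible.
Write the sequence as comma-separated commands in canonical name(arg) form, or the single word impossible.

key: cell and facing (now S) both changed — the 2 commands mix motion and turning
from: at (-2,-2), heading W
[1] after arc(left, 4): at (-6,-6), heading S
[2] after straight(2): at (-6,-8), heading S
all 25 alternatives checked — unique.

arc(left, 4), straight(2)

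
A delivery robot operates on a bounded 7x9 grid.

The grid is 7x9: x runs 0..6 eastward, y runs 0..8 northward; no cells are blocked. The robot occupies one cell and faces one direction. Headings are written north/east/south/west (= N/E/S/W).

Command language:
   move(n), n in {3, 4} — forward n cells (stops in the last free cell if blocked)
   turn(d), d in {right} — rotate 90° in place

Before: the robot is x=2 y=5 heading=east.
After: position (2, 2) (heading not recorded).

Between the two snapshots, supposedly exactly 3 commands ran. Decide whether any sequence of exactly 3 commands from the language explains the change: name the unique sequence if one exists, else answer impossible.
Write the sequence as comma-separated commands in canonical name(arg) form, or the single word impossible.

turn(right), move(3), turn(right)

begin: x=2 y=5 heading=east
1. turn(right) → x=2 y=5 heading=south
2. move(3) → x=2 y=2 heading=south
3. turn(right) → x=2 y=2 heading=west
all 27 alternatives checked — unique.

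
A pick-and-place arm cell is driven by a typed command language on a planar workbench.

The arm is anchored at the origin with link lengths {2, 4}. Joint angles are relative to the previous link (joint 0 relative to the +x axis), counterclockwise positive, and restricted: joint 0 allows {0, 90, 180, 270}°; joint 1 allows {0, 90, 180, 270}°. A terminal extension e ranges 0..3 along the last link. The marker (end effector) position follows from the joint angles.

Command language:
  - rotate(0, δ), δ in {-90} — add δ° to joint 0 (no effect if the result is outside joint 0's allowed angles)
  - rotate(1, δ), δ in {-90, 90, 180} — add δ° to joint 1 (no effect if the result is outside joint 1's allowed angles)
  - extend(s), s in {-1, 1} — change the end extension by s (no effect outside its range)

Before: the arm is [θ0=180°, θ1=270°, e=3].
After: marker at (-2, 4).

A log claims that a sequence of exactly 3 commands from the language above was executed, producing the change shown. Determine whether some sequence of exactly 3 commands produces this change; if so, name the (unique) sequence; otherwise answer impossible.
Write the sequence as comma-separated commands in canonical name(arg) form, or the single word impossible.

extend(-1), extend(-1), extend(-1)

from: [θ0=180°, θ1=270°, e=3]
1. extend(-1) → [θ0=180°, θ1=270°, e=2]
2. extend(-1) → [θ0=180°, θ1=270°, e=1]
3. extend(-1) → [θ0=180°, θ1=270°, e=0]
uniquely the one of 216 3-step routes that fits.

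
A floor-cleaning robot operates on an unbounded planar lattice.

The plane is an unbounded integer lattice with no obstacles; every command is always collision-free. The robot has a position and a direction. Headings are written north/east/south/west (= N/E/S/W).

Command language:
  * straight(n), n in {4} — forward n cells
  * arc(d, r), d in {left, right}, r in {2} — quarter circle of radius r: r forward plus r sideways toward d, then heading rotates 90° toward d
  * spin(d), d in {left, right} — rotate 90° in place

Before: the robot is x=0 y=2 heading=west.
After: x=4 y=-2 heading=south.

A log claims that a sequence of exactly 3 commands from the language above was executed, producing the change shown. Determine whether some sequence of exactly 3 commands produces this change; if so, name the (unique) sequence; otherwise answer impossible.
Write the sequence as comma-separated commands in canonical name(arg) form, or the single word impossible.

spin(left), arc(left, 2), arc(right, 2)

key: running arc(right, 2) before spin(left) would end elsewhere — order is forced
from: x=0 y=2 heading=west
step 1 (spin(left)): x=0 y=2 heading=south
step 2 (arc(left, 2)): x=2 y=0 heading=east
step 3 (arc(right, 2)): x=4 y=-2 heading=south
uniquely the one of 125 3-step routes that fits.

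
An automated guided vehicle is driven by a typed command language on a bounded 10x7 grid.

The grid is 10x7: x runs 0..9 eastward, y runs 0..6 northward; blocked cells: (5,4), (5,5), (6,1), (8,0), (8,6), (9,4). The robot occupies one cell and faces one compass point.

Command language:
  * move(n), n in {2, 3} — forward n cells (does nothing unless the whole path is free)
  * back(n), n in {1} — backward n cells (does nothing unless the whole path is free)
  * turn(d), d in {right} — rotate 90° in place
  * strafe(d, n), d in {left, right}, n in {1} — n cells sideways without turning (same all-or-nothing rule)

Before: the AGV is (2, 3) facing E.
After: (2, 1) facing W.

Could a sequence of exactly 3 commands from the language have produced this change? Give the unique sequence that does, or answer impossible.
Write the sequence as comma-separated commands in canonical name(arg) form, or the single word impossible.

turn(right), move(2), turn(right)

key: cell and facing (now W) both changed — the 3 commands mix motion and turning
from: (2, 3) facing E
1. turn(right) → (2, 3) facing S
2. move(2) → (2, 1) facing S
3. turn(right) → (2, 1) facing W
no other 3-command option fits: unique.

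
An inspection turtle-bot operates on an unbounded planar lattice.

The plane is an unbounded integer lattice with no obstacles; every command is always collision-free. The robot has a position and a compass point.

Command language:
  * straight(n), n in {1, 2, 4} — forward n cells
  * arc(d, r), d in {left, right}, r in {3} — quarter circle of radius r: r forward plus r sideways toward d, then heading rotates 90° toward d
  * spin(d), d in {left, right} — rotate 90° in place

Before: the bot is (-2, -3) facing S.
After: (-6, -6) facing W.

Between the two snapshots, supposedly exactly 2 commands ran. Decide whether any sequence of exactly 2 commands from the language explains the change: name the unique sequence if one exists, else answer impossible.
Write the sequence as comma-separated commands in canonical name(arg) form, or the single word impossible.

arc(right, 3), straight(1)

key: order matters: swapping arc(right, 3) and straight(1) lands elsewhere
initial: (-2, -3) facing S
[1] after arc(right, 3): (-5, -6) facing W
[2] after straight(1): (-6, -6) facing W
uniquely the one of 49 2-step routes that fits.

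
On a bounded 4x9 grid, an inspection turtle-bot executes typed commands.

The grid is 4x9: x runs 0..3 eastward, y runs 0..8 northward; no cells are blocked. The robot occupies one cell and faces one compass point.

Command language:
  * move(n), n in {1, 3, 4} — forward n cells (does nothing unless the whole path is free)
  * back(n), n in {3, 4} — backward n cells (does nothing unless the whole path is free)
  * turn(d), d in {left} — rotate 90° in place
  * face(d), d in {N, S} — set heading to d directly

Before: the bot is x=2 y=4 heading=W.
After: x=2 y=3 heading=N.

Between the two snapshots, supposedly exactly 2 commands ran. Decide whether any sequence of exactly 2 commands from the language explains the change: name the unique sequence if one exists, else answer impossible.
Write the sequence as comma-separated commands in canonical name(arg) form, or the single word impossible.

checked all 2-command options: none fits.

impossible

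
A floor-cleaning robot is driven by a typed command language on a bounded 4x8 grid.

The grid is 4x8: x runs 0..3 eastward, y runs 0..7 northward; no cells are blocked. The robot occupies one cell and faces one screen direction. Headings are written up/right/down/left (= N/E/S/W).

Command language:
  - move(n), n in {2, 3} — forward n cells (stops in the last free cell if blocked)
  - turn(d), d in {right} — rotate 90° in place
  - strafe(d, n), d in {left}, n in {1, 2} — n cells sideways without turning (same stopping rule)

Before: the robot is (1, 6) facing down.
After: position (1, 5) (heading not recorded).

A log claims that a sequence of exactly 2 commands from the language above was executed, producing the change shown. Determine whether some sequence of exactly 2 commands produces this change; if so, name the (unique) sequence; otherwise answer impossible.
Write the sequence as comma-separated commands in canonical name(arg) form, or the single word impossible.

key: running strafe(left, 1) before turn(right) would end elsewhere — order is forced
initial: (1, 6) facing down
1. turn(right) → (1, 6) facing left
2. strafe(left, 1) → (1, 5) facing left
no other 2-command option fits: unique.

turn(right), strafe(left, 1)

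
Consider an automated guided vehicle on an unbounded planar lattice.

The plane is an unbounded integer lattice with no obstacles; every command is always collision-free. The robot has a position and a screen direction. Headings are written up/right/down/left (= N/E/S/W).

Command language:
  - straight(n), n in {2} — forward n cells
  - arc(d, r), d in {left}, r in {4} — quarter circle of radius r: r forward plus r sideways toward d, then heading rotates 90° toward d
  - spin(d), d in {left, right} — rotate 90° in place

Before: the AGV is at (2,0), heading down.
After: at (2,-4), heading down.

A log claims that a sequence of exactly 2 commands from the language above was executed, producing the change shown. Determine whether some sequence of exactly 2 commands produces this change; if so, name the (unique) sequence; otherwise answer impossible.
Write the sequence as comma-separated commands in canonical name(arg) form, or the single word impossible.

straight(2), straight(2)

key: heading stays S — no command in the sequence turns
start: at (2,0), heading down
t=1 straight(2) ⇒ at (2,-2), heading down
t=2 straight(2) ⇒ at (2,-4), heading down
uniquely the one of 16 2-step routes that fits.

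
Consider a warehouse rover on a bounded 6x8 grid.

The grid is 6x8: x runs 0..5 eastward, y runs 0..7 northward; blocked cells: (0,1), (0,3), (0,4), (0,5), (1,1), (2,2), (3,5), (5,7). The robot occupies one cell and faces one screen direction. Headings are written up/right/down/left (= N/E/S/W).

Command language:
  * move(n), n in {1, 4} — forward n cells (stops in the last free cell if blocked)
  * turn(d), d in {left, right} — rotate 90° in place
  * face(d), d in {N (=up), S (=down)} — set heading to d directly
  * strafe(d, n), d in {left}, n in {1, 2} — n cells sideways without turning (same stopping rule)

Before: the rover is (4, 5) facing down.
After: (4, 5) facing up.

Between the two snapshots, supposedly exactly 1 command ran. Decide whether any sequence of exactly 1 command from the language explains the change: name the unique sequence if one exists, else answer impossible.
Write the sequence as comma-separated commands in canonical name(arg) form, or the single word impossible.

face(N)

key: parked at (4,5) the whole time — nothing moves the robot
start: (4, 5) facing down
t=1 face(N) ⇒ (4, 5) facing up
no rival 1-sequence matches.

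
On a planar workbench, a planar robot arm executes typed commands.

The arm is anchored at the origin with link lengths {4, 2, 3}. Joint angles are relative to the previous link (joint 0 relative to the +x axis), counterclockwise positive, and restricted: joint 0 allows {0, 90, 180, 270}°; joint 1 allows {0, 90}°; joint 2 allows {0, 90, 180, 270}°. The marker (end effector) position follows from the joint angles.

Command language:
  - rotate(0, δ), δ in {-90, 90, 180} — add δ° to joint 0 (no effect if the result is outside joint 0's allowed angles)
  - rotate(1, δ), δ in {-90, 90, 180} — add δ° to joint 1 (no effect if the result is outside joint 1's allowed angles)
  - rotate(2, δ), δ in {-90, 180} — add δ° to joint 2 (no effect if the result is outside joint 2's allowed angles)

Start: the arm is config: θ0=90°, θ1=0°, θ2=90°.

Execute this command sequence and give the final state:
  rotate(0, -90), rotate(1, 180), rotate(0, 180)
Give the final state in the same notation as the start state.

begin: config: θ0=90°, θ1=0°, θ2=90°
1. rotate(0, -90) → config: θ0=0°, θ1=0°, θ2=90°
2. rotate(1, 180) → config: θ0=0°, θ1=0°, θ2=90°
3. rotate(0, 180) → config: θ0=180°, θ1=0°, θ2=90°

config: θ0=180°, θ1=0°, θ2=90°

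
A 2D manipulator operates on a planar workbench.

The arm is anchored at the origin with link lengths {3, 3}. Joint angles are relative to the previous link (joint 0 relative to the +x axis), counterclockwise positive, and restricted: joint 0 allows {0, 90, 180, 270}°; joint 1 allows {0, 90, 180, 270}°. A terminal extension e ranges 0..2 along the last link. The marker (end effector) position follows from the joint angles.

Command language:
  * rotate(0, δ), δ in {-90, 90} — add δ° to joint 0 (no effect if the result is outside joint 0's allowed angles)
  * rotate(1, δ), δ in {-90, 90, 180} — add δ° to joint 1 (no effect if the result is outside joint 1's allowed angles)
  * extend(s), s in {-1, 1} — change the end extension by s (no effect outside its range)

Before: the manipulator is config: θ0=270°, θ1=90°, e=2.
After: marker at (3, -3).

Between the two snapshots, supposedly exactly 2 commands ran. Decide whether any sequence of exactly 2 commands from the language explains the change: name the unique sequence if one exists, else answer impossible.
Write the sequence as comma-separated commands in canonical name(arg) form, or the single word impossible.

initial: config: θ0=270°, θ1=90°, e=2
[1] after extend(-1): config: θ0=270°, θ1=90°, e=1
[2] after extend(-1): config: θ0=270°, θ1=90°, e=0
uniquely the one of 49 2-step routes that fits.

extend(-1), extend(-1)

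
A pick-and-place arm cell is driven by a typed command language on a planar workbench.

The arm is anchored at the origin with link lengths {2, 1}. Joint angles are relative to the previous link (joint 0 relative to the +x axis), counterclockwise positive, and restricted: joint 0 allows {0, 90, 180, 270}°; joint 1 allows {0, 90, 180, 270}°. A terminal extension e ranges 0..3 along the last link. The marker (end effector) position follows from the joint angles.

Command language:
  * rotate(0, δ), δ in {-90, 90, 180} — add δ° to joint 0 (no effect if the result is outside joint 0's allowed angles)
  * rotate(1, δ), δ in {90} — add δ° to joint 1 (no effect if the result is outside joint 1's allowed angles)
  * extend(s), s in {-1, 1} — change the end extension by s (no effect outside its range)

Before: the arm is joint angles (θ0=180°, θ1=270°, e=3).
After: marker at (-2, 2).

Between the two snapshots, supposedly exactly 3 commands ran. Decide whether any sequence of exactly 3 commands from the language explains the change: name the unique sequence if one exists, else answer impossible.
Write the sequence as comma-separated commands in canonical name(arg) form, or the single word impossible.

extend(1), extend(-1), extend(-1)

key: running extend(-1) before extend(1) would end elsewhere — order is forced
t0: joint angles (θ0=180°, θ1=270°, e=3)
t=1 extend(1) ⇒ joint angles (θ0=180°, θ1=270°, e=3)
t=2 extend(-1) ⇒ joint angles (θ0=180°, θ1=270°, e=2)
t=3 extend(-1) ⇒ joint angles (θ0=180°, θ1=270°, e=1)
all 216 alternatives checked — unique.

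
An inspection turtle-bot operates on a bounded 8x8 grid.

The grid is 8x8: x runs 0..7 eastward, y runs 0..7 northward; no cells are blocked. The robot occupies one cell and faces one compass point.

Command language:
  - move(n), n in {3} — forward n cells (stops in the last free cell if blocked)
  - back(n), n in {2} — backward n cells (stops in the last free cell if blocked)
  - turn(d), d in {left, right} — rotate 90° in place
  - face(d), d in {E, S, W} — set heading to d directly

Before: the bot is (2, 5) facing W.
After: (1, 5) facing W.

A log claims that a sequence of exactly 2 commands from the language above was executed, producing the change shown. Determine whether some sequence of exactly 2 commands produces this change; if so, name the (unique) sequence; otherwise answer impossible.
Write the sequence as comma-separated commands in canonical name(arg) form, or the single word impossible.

key: still facing W at the end — nothing in the sequence rotates
begin: (2, 5) facing W
t=1 back(2) ⇒ (4, 5) facing W
t=2 move(3) ⇒ (1, 5) facing W
no other 2-command option fits: unique.

back(2), move(3)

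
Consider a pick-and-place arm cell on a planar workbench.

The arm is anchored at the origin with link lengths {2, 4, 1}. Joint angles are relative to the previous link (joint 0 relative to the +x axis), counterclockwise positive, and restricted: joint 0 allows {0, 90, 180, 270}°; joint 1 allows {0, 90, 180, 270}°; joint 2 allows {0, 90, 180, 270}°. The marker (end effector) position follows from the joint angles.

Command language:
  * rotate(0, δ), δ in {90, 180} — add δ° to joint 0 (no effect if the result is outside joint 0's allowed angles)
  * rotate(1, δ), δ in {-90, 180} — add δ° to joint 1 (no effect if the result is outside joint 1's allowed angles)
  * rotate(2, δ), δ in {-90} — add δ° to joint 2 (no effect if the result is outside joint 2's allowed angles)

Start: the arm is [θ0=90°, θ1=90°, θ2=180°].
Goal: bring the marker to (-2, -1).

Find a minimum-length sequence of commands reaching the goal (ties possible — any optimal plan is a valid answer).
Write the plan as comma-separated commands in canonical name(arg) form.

rotate(0, 90), rotate(0, 180), rotate(1, 180), rotate(1, -90), rotate(2, -90)

begin: [θ0=90°, θ1=90°, θ2=180°]
[1] after rotate(0, 90): [θ0=180°, θ1=90°, θ2=180°]
[2] after rotate(0, 180): [θ0=0°, θ1=90°, θ2=180°]
[3] after rotate(1, 180): [θ0=0°, θ1=270°, θ2=180°]
[4] after rotate(1, -90): [θ0=0°, θ1=180°, θ2=180°]
[5] after rotate(2, -90): [θ0=0°, θ1=180°, θ2=90°]
minimal: 5 command(s), checked below 5.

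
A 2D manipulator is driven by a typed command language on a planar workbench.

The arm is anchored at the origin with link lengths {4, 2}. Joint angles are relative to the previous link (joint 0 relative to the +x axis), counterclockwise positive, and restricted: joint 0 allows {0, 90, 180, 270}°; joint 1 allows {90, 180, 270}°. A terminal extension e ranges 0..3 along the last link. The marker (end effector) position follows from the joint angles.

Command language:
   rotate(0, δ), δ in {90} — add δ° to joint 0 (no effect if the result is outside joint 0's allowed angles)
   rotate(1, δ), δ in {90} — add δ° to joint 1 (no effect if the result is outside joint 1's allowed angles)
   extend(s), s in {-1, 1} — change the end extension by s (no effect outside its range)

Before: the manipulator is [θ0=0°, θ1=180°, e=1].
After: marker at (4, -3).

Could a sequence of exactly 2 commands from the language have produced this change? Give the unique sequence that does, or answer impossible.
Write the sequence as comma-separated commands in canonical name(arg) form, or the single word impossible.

start: [θ0=0°, θ1=180°, e=1]
1. rotate(1, 90) → [θ0=0°, θ1=270°, e=1]
2. rotate(1, 90) → [θ0=0°, θ1=270°, e=1]
no other 2-command option fits: unique.

rotate(1, 90), rotate(1, 90)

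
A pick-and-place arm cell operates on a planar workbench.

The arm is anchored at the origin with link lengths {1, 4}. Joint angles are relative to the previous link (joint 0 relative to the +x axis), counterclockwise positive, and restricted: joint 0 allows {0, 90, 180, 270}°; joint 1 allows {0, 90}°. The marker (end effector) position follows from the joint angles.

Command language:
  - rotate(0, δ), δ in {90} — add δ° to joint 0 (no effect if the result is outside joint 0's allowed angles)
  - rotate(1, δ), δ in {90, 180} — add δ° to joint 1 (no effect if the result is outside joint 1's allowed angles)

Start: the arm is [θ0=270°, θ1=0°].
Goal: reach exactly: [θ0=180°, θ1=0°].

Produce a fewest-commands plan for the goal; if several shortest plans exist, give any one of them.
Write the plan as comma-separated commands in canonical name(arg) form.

rotate(0, 90), rotate(0, 90), rotate(0, 90)

from: [θ0=270°, θ1=0°]
1. rotate(0, 90) → [θ0=0°, θ1=0°]
2. rotate(0, 90) → [θ0=90°, θ1=0°]
3. rotate(0, 90) → [θ0=180°, θ1=0°]
shorter routes all fall short; 3 is best.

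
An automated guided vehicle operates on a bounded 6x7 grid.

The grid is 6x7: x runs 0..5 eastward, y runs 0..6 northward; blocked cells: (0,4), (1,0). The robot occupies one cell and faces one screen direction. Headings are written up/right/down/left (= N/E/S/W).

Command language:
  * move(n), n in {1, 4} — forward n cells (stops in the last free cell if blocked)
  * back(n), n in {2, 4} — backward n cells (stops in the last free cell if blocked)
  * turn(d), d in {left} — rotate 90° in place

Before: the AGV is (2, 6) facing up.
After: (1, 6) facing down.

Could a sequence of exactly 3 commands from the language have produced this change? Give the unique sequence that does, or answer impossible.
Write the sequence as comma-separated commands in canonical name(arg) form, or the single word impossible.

turn(left), move(1), turn(left)

key: position moved to (1,6) AND the heading swung to S — translation plus rotation needed
from: (2, 6) facing up
1. turn(left) → (2, 6) facing left
2. move(1) → (1, 6) facing left
3. turn(left) → (1, 6) facing down
no rival 3-sequence matches.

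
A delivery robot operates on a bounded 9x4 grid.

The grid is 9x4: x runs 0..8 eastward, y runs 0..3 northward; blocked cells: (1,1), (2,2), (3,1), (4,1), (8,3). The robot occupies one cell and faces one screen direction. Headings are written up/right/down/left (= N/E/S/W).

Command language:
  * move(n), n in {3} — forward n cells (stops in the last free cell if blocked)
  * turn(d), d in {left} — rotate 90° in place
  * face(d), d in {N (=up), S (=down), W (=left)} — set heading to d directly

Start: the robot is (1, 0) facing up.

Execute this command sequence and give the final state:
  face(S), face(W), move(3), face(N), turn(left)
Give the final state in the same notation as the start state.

(0, 0) facing left

begin: (1, 0) facing up
1. face(S) → (1, 0) facing down
2. face(W) → (1, 0) facing left
3. move(3) → (0, 0) facing left
4. face(N) → (0, 0) facing up
5. turn(left) → (0, 0) facing left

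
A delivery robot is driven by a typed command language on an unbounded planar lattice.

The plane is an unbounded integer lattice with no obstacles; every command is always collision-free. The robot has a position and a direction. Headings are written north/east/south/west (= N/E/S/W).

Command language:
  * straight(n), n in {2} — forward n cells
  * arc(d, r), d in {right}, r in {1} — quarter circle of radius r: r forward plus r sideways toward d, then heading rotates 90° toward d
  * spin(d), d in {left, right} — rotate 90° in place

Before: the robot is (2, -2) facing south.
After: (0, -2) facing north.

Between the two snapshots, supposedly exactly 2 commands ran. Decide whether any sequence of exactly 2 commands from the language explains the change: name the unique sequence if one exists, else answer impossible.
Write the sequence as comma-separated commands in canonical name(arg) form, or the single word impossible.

key: cell and facing (now N) both changed — the 2 commands mix motion and turning
initial: (2, -2) facing south
step 1 (arc(right, 1)): (1, -3) facing west
step 2 (arc(right, 1)): (0, -2) facing north
all 16 alternatives checked — unique.

arc(right, 1), arc(right, 1)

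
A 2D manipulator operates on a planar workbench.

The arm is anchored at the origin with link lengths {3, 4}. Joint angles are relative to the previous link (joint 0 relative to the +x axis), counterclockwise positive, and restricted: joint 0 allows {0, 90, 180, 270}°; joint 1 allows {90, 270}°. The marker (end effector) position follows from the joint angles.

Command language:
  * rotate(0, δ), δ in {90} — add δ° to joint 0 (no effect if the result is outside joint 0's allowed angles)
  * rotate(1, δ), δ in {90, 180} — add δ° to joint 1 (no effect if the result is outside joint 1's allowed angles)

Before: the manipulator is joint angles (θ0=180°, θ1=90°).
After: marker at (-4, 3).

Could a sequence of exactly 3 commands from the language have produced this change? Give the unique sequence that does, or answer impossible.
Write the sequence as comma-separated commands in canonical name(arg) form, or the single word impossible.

from: joint angles (θ0=180°, θ1=90°)
1. rotate(0, 90) → joint angles (θ0=270°, θ1=90°)
2. rotate(0, 90) → joint angles (θ0=0°, θ1=90°)
3. rotate(0, 90) → joint angles (θ0=90°, θ1=90°)
uniquely the one of 27 3-step routes that fits.

rotate(0, 90), rotate(0, 90), rotate(0, 90)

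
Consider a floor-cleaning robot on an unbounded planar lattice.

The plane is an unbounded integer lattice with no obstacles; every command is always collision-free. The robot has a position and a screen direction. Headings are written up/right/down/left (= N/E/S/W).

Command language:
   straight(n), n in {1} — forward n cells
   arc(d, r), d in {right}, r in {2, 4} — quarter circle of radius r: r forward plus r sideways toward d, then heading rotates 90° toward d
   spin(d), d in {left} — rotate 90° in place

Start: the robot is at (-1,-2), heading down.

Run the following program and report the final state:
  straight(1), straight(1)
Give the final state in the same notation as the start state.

at (-1,-4), heading down

begin: at (-1,-2), heading down
t=1 straight(1) ⇒ at (-1,-3), heading down
t=2 straight(1) ⇒ at (-1,-4), heading down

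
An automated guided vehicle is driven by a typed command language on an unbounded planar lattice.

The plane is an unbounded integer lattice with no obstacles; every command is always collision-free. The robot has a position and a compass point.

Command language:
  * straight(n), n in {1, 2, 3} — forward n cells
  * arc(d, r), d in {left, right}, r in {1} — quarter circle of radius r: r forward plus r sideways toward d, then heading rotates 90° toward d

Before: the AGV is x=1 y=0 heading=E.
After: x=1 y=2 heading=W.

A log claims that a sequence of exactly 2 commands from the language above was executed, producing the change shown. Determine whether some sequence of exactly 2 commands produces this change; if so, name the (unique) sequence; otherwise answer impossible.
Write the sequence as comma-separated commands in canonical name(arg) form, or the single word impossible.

key: cell and facing (now W) both changed — the 2 commands mix motion and turning
begin: x=1 y=0 heading=E
[1] after arc(left, 1): x=2 y=1 heading=N
[2] after arc(left, 1): x=1 y=2 heading=W
no rival 2-sequence matches.

arc(left, 1), arc(left, 1)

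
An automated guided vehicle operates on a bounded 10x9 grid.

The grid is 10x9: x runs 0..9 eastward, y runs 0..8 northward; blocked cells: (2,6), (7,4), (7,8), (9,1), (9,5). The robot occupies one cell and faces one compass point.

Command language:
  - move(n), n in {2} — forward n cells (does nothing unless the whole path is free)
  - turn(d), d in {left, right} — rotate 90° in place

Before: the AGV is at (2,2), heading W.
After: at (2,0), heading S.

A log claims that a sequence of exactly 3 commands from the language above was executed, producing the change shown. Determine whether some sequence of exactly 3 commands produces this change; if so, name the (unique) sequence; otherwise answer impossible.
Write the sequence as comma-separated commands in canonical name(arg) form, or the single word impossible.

key: running move(2) before turn(left) would end elsewhere — order is forced
from: at (2,2), heading W
[1] after turn(left): at (2,2), heading S
[2] after move(2): at (2,0), heading S
[3] after move(2): at (2,0), heading S
no rival 3-sequence matches.

turn(left), move(2), move(2)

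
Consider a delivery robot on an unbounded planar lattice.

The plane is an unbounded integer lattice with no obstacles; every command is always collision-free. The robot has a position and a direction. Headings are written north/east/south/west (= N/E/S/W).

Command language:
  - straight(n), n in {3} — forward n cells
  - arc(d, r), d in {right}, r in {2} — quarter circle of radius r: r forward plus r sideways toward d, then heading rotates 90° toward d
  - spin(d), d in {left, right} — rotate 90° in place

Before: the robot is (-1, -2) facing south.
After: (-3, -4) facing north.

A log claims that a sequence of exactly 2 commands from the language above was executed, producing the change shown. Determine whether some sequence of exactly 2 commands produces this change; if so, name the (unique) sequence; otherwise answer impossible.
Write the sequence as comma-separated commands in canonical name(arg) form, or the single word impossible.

arc(right, 2), spin(right)

key: order matters: swapping arc(right, 2) and spin(right) lands elsewhere
start: (-1, -2) facing south
1. arc(right, 2) → (-3, -4) facing west
2. spin(right) → (-3, -4) facing north
uniquely the one of 16 2-step routes that fits.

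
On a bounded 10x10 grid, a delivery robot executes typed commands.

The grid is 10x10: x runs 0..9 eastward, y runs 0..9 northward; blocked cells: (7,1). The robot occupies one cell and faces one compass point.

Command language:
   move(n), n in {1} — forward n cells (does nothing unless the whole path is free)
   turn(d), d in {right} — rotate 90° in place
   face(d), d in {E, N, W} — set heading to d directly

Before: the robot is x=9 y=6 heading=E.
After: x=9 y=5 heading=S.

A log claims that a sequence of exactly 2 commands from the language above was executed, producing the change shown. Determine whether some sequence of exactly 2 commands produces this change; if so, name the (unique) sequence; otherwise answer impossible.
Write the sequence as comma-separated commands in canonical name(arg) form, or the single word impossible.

turn(right), move(1)

key: position moved to (9,5) AND the heading swung to S — translation plus rotation needed
t0: x=9 y=6 heading=E
1. turn(right) → x=9 y=6 heading=S
2. move(1) → x=9 y=5 heading=S
all 25 alternatives checked — unique.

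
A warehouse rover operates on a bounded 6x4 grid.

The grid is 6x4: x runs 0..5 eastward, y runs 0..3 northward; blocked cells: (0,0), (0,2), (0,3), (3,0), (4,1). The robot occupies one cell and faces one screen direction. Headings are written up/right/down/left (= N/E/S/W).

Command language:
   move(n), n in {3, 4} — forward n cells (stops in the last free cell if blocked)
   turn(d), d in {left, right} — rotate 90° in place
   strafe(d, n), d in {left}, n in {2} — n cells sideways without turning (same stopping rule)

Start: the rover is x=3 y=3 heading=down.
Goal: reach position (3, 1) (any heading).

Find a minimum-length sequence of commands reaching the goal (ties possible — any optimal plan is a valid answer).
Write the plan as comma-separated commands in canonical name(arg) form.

move(4)

t0: x=3 y=3 heading=down
step 1 (move(4)): x=3 y=1 heading=down
shorter routes all fall short; 1 is best.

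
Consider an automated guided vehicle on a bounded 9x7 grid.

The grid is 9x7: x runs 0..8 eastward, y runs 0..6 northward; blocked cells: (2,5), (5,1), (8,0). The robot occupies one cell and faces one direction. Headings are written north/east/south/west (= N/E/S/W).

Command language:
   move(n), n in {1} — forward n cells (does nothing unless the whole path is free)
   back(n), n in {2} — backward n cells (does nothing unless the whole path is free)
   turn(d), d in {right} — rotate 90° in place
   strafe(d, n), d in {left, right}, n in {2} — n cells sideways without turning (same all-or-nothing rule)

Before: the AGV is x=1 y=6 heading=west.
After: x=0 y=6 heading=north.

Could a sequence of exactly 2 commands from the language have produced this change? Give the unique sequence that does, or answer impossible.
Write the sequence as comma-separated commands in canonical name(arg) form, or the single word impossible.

move(1), turn(right)

key: order matters: swapping move(1) and turn(right) lands elsewhere
initial: x=1 y=6 heading=west
t=1 move(1) ⇒ x=0 y=6 heading=west
t=2 turn(right) ⇒ x=0 y=6 heading=north
all 25 alternatives checked — unique.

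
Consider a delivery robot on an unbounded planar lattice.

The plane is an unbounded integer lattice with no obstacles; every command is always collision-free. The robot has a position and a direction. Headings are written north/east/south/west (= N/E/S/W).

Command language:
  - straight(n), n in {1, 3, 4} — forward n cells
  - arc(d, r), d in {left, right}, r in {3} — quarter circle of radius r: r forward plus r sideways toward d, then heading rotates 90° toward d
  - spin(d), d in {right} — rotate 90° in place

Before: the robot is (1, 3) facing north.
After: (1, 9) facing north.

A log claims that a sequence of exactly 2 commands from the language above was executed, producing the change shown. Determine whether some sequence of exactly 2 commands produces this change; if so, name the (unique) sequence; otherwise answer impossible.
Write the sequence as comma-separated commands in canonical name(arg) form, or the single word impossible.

straight(3), straight(3)

key: still facing N at the end — nothing in the sequence rotates
initial: (1, 3) facing north
1. straight(3) → (1, 6) facing north
2. straight(3) → (1, 9) facing north
no other 2-command option fits: unique.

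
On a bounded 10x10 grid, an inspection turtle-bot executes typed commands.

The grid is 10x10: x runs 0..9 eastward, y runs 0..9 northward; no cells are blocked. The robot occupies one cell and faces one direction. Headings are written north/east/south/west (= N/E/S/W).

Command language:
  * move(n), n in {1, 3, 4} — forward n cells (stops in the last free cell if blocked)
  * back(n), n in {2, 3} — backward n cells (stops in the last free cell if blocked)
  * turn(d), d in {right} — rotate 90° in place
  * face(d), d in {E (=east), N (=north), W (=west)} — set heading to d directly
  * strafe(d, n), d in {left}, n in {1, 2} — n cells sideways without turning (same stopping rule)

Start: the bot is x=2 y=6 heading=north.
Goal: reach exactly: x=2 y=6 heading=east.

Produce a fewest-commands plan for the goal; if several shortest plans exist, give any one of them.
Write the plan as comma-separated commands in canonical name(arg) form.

from: x=2 y=6 heading=north
[1] after face(E): x=2 y=6 heading=east
minimal: 1 command(s), checked below 1.

face(E)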